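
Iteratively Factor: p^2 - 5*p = (p)*(p - 5)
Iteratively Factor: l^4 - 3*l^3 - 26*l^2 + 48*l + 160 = (l + 4)*(l^3 - 7*l^2 + 2*l + 40) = (l - 5)*(l + 4)*(l^2 - 2*l - 8) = (l - 5)*(l - 4)*(l + 4)*(l + 2)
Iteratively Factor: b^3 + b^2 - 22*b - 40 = (b + 2)*(b^2 - b - 20) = (b - 5)*(b + 2)*(b + 4)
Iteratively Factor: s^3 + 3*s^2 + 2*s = (s)*(s^2 + 3*s + 2) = s*(s + 1)*(s + 2)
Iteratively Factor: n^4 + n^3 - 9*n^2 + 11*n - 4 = (n - 1)*(n^3 + 2*n^2 - 7*n + 4) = (n - 1)^2*(n^2 + 3*n - 4) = (n - 1)^2*(n + 4)*(n - 1)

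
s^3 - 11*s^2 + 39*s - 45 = (s - 5)*(s - 3)^2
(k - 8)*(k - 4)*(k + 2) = k^3 - 10*k^2 + 8*k + 64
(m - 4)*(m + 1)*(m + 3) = m^3 - 13*m - 12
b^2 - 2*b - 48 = (b - 8)*(b + 6)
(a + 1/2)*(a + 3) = a^2 + 7*a/2 + 3/2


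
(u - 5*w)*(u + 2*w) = u^2 - 3*u*w - 10*w^2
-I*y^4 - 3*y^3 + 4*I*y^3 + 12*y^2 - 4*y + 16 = (y - 4)*(y - 2*I)^2*(-I*y + 1)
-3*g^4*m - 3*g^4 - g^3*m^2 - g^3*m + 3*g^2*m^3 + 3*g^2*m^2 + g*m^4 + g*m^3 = (-g + m)*(g + m)*(3*g + m)*(g*m + g)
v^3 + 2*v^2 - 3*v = v*(v - 1)*(v + 3)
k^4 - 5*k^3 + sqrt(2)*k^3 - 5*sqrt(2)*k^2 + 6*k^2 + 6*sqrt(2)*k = k*(k - 3)*(k - 2)*(k + sqrt(2))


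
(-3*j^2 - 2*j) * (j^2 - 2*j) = -3*j^4 + 4*j^3 + 4*j^2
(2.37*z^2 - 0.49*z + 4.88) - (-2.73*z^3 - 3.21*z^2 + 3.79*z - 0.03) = 2.73*z^3 + 5.58*z^2 - 4.28*z + 4.91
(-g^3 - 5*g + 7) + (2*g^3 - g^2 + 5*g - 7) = g^3 - g^2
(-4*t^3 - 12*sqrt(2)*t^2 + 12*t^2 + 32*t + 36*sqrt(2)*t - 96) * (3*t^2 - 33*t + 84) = -12*t^5 - 36*sqrt(2)*t^4 + 168*t^4 - 636*t^3 + 504*sqrt(2)*t^3 - 2196*sqrt(2)*t^2 - 336*t^2 + 3024*sqrt(2)*t + 5856*t - 8064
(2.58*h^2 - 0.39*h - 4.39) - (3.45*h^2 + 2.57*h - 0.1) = -0.87*h^2 - 2.96*h - 4.29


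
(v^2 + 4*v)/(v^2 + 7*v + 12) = v/(v + 3)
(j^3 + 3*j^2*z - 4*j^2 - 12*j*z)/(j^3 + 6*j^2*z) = (j^2 + 3*j*z - 4*j - 12*z)/(j*(j + 6*z))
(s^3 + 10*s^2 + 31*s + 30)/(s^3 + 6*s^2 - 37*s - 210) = (s^2 + 5*s + 6)/(s^2 + s - 42)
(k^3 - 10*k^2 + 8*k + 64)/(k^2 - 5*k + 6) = (k^3 - 10*k^2 + 8*k + 64)/(k^2 - 5*k + 6)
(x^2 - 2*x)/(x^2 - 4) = x/(x + 2)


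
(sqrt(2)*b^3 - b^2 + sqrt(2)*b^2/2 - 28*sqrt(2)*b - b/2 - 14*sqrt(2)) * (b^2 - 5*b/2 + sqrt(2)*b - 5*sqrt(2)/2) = sqrt(2)*b^5 - 2*sqrt(2)*b^4 + b^4 - 121*sqrt(2)*b^3/4 - 2*b^3 - 229*b^2/4 + 58*sqrt(2)*b^2 + 145*sqrt(2)*b/4 + 112*b + 70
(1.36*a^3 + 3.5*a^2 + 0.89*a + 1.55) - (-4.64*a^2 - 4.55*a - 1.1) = 1.36*a^3 + 8.14*a^2 + 5.44*a + 2.65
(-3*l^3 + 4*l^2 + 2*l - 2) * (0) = 0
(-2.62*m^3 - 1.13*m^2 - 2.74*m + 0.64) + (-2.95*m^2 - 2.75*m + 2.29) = -2.62*m^3 - 4.08*m^2 - 5.49*m + 2.93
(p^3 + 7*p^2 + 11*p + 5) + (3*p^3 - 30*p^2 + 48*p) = 4*p^3 - 23*p^2 + 59*p + 5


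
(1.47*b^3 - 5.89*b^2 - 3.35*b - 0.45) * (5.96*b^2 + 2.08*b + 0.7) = 8.7612*b^5 - 32.0468*b^4 - 31.1882*b^3 - 13.773*b^2 - 3.281*b - 0.315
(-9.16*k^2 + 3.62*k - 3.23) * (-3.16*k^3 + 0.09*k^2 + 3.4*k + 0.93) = 28.9456*k^5 - 12.2636*k^4 - 20.6114*k^3 + 3.4985*k^2 - 7.6154*k - 3.0039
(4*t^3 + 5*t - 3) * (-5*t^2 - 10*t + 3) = -20*t^5 - 40*t^4 - 13*t^3 - 35*t^2 + 45*t - 9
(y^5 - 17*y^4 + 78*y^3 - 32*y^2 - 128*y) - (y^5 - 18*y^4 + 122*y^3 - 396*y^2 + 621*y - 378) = y^4 - 44*y^3 + 364*y^2 - 749*y + 378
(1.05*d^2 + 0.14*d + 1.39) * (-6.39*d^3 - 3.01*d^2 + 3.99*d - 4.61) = -6.7095*d^5 - 4.0551*d^4 - 5.114*d^3 - 8.4658*d^2 + 4.9007*d - 6.4079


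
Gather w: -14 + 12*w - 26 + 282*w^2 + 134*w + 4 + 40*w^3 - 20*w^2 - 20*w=40*w^3 + 262*w^2 + 126*w - 36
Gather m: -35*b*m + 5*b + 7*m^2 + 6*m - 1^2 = 5*b + 7*m^2 + m*(6 - 35*b) - 1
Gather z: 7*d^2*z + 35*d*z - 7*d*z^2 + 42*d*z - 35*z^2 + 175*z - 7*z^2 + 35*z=z^2*(-7*d - 42) + z*(7*d^2 + 77*d + 210)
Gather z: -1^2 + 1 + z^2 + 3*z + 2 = z^2 + 3*z + 2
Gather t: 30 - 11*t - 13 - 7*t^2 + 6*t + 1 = -7*t^2 - 5*t + 18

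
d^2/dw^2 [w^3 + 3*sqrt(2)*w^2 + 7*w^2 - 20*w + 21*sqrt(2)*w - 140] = 6*w + 6*sqrt(2) + 14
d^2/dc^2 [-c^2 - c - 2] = -2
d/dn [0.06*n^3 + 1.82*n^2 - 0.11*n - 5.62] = 0.18*n^2 + 3.64*n - 0.11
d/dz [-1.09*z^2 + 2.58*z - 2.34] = 2.58 - 2.18*z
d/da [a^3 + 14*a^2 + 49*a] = 3*a^2 + 28*a + 49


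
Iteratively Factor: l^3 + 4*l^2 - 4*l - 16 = (l + 2)*(l^2 + 2*l - 8) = (l - 2)*(l + 2)*(l + 4)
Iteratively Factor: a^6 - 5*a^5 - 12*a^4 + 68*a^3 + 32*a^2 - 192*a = (a - 4)*(a^5 - a^4 - 16*a^3 + 4*a^2 + 48*a) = a*(a - 4)*(a^4 - a^3 - 16*a^2 + 4*a + 48) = a*(a - 4)*(a + 2)*(a^3 - 3*a^2 - 10*a + 24) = a*(a - 4)*(a + 2)*(a + 3)*(a^2 - 6*a + 8) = a*(a - 4)^2*(a + 2)*(a + 3)*(a - 2)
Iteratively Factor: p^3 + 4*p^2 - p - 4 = (p - 1)*(p^2 + 5*p + 4) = (p - 1)*(p + 4)*(p + 1)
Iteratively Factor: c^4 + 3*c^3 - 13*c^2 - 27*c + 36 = (c - 1)*(c^3 + 4*c^2 - 9*c - 36) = (c - 3)*(c - 1)*(c^2 + 7*c + 12) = (c - 3)*(c - 1)*(c + 4)*(c + 3)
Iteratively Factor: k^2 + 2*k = (k)*(k + 2)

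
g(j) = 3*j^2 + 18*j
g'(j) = 6*j + 18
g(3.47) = 98.58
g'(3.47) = 38.82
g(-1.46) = -19.89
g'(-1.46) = 9.24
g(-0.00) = 0.00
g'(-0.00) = 18.00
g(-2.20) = -25.08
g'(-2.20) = 4.80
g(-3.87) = -24.73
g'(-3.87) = -5.22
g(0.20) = 3.72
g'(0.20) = 19.20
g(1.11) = 23.68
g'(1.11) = 24.66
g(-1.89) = -23.30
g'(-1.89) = 6.66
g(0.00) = 0.00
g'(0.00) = 18.00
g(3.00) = 81.00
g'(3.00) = 36.00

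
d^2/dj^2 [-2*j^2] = -4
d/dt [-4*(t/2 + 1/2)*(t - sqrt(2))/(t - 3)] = 2*(-t^2 + 6*t - 4*sqrt(2) + 3)/(t^2 - 6*t + 9)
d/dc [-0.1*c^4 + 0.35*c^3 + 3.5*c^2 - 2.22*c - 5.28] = -0.4*c^3 + 1.05*c^2 + 7.0*c - 2.22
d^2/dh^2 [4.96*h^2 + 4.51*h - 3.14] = 9.92000000000000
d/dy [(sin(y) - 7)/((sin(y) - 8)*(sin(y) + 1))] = (14*sin(y) + cos(y)^2 - 58)*cos(y)/((sin(y) - 8)^2*(sin(y) + 1)^2)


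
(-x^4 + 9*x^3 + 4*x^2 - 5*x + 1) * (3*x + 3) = -3*x^5 + 24*x^4 + 39*x^3 - 3*x^2 - 12*x + 3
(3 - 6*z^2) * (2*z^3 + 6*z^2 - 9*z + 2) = -12*z^5 - 36*z^4 + 60*z^3 + 6*z^2 - 27*z + 6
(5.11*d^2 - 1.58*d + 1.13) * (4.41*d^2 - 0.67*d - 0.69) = 22.5351*d^4 - 10.3915*d^3 + 2.516*d^2 + 0.3331*d - 0.7797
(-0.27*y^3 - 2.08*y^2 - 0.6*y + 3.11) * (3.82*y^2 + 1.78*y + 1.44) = -1.0314*y^5 - 8.4262*y^4 - 6.3832*y^3 + 7.817*y^2 + 4.6718*y + 4.4784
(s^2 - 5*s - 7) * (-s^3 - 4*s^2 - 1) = -s^5 + s^4 + 27*s^3 + 27*s^2 + 5*s + 7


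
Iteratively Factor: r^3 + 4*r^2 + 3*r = (r + 1)*(r^2 + 3*r) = r*(r + 1)*(r + 3)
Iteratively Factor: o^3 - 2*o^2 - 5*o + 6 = (o - 1)*(o^2 - o - 6) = (o - 1)*(o + 2)*(o - 3)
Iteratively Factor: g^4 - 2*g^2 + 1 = (g - 1)*(g^3 + g^2 - g - 1) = (g - 1)^2*(g^2 + 2*g + 1) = (g - 1)^2*(g + 1)*(g + 1)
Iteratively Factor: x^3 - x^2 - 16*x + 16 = (x + 4)*(x^2 - 5*x + 4) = (x - 1)*(x + 4)*(x - 4)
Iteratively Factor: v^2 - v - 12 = (v - 4)*(v + 3)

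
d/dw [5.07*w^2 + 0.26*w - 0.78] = 10.14*w + 0.26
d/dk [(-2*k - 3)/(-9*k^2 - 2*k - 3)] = 18*k*(-k - 3)/(81*k^4 + 36*k^3 + 58*k^2 + 12*k + 9)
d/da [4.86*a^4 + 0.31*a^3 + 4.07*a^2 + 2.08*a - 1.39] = 19.44*a^3 + 0.93*a^2 + 8.14*a + 2.08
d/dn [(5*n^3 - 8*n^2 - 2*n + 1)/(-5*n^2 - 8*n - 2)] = (-25*n^4 - 80*n^3 + 24*n^2 + 42*n + 12)/(25*n^4 + 80*n^3 + 84*n^2 + 32*n + 4)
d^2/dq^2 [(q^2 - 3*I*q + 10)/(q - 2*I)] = 24/(q^3 - 6*I*q^2 - 12*q + 8*I)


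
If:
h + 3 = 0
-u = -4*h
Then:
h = -3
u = -12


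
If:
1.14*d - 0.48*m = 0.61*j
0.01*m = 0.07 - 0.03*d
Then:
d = 2.33333333333333 - 0.333333333333333*m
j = 4.36065573770492 - 1.40983606557377*m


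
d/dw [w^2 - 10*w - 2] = 2*w - 10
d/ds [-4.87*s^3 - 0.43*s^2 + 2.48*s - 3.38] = -14.61*s^2 - 0.86*s + 2.48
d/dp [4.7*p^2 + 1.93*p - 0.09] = 9.4*p + 1.93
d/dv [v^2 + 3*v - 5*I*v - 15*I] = 2*v + 3 - 5*I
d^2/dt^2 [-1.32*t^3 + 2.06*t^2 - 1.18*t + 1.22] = 4.12 - 7.92*t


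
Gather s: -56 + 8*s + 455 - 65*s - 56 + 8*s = 343 - 49*s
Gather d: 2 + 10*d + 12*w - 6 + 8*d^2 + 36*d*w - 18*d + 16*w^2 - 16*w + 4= 8*d^2 + d*(36*w - 8) + 16*w^2 - 4*w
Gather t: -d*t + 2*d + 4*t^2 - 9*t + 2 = 2*d + 4*t^2 + t*(-d - 9) + 2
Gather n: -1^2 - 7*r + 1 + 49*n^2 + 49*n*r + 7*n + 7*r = 49*n^2 + n*(49*r + 7)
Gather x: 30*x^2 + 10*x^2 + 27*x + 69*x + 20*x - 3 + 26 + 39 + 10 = 40*x^2 + 116*x + 72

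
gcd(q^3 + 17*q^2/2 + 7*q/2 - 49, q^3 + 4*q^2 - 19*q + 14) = q^2 + 5*q - 14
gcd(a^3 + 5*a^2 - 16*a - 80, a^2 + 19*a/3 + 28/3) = a + 4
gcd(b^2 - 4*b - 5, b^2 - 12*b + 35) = b - 5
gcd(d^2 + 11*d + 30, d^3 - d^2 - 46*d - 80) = d + 5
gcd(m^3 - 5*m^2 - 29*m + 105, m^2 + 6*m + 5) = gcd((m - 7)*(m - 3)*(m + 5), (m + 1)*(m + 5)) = m + 5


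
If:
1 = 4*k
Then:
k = 1/4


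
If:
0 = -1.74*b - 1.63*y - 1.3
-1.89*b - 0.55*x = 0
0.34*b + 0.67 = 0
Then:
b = -1.97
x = 6.77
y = 1.31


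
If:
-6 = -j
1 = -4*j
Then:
No Solution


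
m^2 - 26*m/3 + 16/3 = (m - 8)*(m - 2/3)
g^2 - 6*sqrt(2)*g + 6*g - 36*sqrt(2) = (g + 6)*(g - 6*sqrt(2))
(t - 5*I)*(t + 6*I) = t^2 + I*t + 30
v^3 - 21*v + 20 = (v - 4)*(v - 1)*(v + 5)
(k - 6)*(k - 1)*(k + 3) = k^3 - 4*k^2 - 15*k + 18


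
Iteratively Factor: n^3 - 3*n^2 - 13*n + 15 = (n - 1)*(n^2 - 2*n - 15) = (n - 1)*(n + 3)*(n - 5)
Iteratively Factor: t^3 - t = (t - 1)*(t^2 + t) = (t - 1)*(t + 1)*(t)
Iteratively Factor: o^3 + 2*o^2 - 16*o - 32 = (o - 4)*(o^2 + 6*o + 8) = (o - 4)*(o + 2)*(o + 4)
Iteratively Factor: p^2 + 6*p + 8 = (p + 2)*(p + 4)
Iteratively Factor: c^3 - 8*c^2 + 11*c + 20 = (c - 5)*(c^2 - 3*c - 4) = (c - 5)*(c - 4)*(c + 1)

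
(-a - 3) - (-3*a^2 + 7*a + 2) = 3*a^2 - 8*a - 5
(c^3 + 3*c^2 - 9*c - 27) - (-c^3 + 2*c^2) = 2*c^3 + c^2 - 9*c - 27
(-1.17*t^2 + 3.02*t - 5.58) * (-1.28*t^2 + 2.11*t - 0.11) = 1.4976*t^4 - 6.3343*t^3 + 13.6433*t^2 - 12.106*t + 0.6138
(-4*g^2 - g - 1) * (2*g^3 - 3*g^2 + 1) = -8*g^5 + 10*g^4 + g^3 - g^2 - g - 1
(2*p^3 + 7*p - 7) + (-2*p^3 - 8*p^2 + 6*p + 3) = -8*p^2 + 13*p - 4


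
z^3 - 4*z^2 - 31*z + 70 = (z - 7)*(z - 2)*(z + 5)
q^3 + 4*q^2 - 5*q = q*(q - 1)*(q + 5)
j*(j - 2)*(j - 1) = j^3 - 3*j^2 + 2*j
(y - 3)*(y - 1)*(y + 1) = y^3 - 3*y^2 - y + 3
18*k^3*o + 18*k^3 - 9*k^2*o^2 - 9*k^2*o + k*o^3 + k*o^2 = (-6*k + o)*(-3*k + o)*(k*o + k)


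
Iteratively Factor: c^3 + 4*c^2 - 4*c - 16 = (c + 4)*(c^2 - 4) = (c + 2)*(c + 4)*(c - 2)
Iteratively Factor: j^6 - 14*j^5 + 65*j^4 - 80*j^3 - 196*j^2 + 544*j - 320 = (j - 4)*(j^5 - 10*j^4 + 25*j^3 + 20*j^2 - 116*j + 80) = (j - 5)*(j - 4)*(j^4 - 5*j^3 + 20*j - 16) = (j - 5)*(j - 4)^2*(j^3 - j^2 - 4*j + 4) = (j - 5)*(j - 4)^2*(j + 2)*(j^2 - 3*j + 2) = (j - 5)*(j - 4)^2*(j - 2)*(j + 2)*(j - 1)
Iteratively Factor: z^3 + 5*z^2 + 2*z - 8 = (z + 4)*(z^2 + z - 2) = (z + 2)*(z + 4)*(z - 1)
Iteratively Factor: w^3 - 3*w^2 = (w)*(w^2 - 3*w) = w*(w - 3)*(w)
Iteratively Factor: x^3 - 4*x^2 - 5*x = (x + 1)*(x^2 - 5*x) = x*(x + 1)*(x - 5)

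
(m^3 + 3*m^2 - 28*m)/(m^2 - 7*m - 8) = m*(-m^2 - 3*m + 28)/(-m^2 + 7*m + 8)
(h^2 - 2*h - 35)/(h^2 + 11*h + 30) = (h - 7)/(h + 6)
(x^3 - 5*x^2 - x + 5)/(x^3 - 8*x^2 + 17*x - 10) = (x + 1)/(x - 2)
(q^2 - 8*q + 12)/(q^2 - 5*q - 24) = (-q^2 + 8*q - 12)/(-q^2 + 5*q + 24)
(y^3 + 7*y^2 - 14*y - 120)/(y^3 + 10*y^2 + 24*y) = (y^2 + y - 20)/(y*(y + 4))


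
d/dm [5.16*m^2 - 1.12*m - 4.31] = 10.32*m - 1.12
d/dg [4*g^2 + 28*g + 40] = 8*g + 28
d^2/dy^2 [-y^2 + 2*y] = -2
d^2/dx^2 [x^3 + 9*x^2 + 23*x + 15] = 6*x + 18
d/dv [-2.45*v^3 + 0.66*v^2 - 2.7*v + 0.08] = -7.35*v^2 + 1.32*v - 2.7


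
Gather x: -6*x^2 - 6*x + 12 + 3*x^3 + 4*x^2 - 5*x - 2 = 3*x^3 - 2*x^2 - 11*x + 10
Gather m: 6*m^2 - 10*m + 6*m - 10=6*m^2 - 4*m - 10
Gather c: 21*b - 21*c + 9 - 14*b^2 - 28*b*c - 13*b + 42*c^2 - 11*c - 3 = -14*b^2 + 8*b + 42*c^2 + c*(-28*b - 32) + 6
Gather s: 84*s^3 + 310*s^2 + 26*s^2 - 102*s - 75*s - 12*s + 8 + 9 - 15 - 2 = 84*s^3 + 336*s^2 - 189*s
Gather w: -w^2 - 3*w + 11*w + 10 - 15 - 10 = -w^2 + 8*w - 15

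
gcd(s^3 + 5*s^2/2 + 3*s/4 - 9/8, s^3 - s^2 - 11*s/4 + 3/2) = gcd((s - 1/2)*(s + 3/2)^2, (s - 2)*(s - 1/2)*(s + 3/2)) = s^2 + s - 3/4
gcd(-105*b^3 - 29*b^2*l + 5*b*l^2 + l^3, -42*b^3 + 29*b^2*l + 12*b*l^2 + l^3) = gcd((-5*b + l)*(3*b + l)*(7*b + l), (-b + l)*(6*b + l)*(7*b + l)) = 7*b + l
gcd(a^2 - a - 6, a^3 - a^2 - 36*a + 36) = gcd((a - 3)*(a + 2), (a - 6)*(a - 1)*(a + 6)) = 1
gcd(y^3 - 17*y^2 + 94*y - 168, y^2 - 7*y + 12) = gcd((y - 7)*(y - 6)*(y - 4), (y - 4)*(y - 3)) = y - 4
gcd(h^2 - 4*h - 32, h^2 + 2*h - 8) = h + 4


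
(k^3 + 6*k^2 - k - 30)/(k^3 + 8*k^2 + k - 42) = (k + 5)/(k + 7)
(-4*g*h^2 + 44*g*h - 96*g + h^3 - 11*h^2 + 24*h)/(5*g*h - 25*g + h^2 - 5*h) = (-4*g*h^2 + 44*g*h - 96*g + h^3 - 11*h^2 + 24*h)/(5*g*h - 25*g + h^2 - 5*h)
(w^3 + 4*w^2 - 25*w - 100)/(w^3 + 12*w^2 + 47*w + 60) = (w - 5)/(w + 3)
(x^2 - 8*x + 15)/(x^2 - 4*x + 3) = (x - 5)/(x - 1)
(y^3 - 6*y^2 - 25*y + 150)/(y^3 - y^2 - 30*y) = (y - 5)/y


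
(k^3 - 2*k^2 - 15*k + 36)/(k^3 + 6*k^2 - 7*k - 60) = (k - 3)/(k + 5)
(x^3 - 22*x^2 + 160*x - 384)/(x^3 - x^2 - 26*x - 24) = (x^2 - 16*x + 64)/(x^2 + 5*x + 4)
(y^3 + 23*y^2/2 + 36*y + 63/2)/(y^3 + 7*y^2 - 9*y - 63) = (y + 3/2)/(y - 3)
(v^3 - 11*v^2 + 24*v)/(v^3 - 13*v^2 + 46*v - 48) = v/(v - 2)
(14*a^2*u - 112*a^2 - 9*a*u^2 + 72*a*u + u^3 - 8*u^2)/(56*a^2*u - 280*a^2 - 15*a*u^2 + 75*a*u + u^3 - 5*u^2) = (-2*a*u + 16*a + u^2 - 8*u)/(-8*a*u + 40*a + u^2 - 5*u)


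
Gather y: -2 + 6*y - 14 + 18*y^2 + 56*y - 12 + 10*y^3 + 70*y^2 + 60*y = 10*y^3 + 88*y^2 + 122*y - 28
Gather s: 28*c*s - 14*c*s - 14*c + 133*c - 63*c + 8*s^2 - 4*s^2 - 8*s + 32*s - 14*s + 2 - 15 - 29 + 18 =56*c + 4*s^2 + s*(14*c + 10) - 24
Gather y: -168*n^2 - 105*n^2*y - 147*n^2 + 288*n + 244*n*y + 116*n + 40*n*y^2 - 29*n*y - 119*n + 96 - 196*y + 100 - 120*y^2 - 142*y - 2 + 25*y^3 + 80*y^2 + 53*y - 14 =-315*n^2 + 285*n + 25*y^3 + y^2*(40*n - 40) + y*(-105*n^2 + 215*n - 285) + 180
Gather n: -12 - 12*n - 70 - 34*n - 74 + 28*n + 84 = -18*n - 72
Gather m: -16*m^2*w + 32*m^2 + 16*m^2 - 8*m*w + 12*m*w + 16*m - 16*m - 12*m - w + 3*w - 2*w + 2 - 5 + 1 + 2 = m^2*(48 - 16*w) + m*(4*w - 12)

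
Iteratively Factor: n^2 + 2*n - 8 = (n - 2)*(n + 4)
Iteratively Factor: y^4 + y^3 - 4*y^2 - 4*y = (y + 2)*(y^3 - y^2 - 2*y) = (y - 2)*(y + 2)*(y^2 + y) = y*(y - 2)*(y + 2)*(y + 1)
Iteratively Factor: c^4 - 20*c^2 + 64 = (c - 2)*(c^3 + 2*c^2 - 16*c - 32) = (c - 4)*(c - 2)*(c^2 + 6*c + 8) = (c - 4)*(c - 2)*(c + 4)*(c + 2)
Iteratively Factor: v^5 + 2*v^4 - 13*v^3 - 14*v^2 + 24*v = (v + 4)*(v^4 - 2*v^3 - 5*v^2 + 6*v) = v*(v + 4)*(v^3 - 2*v^2 - 5*v + 6) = v*(v - 3)*(v + 4)*(v^2 + v - 2) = v*(v - 3)*(v - 1)*(v + 4)*(v + 2)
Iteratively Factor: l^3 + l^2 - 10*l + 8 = (l - 1)*(l^2 + 2*l - 8) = (l - 1)*(l + 4)*(l - 2)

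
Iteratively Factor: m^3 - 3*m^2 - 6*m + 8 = (m - 4)*(m^2 + m - 2) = (m - 4)*(m - 1)*(m + 2)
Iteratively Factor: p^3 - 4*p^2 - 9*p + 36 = (p - 4)*(p^2 - 9) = (p - 4)*(p + 3)*(p - 3)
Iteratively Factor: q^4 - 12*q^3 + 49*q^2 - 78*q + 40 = (q - 4)*(q^3 - 8*q^2 + 17*q - 10) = (q - 4)*(q - 2)*(q^2 - 6*q + 5) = (q - 4)*(q - 2)*(q - 1)*(q - 5)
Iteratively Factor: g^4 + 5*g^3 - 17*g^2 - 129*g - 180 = (g + 3)*(g^3 + 2*g^2 - 23*g - 60) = (g + 3)*(g + 4)*(g^2 - 2*g - 15) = (g - 5)*(g + 3)*(g + 4)*(g + 3)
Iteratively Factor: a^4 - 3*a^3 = (a)*(a^3 - 3*a^2) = a^2*(a^2 - 3*a) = a^3*(a - 3)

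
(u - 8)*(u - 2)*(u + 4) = u^3 - 6*u^2 - 24*u + 64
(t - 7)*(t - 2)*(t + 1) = t^3 - 8*t^2 + 5*t + 14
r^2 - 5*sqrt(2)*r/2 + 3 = (r - 3*sqrt(2)/2)*(r - sqrt(2))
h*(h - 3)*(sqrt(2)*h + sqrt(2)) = sqrt(2)*h^3 - 2*sqrt(2)*h^2 - 3*sqrt(2)*h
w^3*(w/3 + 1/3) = w^4/3 + w^3/3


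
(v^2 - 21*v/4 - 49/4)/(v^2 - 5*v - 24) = (-4*v^2 + 21*v + 49)/(4*(-v^2 + 5*v + 24))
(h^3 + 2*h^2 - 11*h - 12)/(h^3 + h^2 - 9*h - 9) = (h + 4)/(h + 3)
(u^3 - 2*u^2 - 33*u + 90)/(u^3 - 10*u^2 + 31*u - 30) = (u + 6)/(u - 2)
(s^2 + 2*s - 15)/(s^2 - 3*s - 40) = (s - 3)/(s - 8)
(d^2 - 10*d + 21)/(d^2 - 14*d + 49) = (d - 3)/(d - 7)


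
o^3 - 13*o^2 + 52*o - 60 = (o - 6)*(o - 5)*(o - 2)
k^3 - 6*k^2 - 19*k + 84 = (k - 7)*(k - 3)*(k + 4)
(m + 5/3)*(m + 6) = m^2 + 23*m/3 + 10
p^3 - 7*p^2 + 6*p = p*(p - 6)*(p - 1)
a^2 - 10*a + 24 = (a - 6)*(a - 4)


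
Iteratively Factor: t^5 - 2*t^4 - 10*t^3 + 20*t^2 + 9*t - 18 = (t - 3)*(t^4 + t^3 - 7*t^2 - t + 6) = (t - 3)*(t + 3)*(t^3 - 2*t^2 - t + 2) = (t - 3)*(t + 1)*(t + 3)*(t^2 - 3*t + 2) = (t - 3)*(t - 2)*(t + 1)*(t + 3)*(t - 1)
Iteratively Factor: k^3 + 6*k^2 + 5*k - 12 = (k - 1)*(k^2 + 7*k + 12) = (k - 1)*(k + 3)*(k + 4)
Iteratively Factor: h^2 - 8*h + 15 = (h - 3)*(h - 5)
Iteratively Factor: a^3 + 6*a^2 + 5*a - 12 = (a + 3)*(a^2 + 3*a - 4) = (a + 3)*(a + 4)*(a - 1)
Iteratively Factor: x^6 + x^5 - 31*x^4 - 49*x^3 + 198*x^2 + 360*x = (x - 5)*(x^5 + 6*x^4 - x^3 - 54*x^2 - 72*x) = (x - 5)*(x + 3)*(x^4 + 3*x^3 - 10*x^2 - 24*x) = (x - 5)*(x + 3)*(x + 4)*(x^3 - x^2 - 6*x) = x*(x - 5)*(x + 3)*(x + 4)*(x^2 - x - 6) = x*(x - 5)*(x - 3)*(x + 3)*(x + 4)*(x + 2)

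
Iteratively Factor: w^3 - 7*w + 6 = (w - 2)*(w^2 + 2*w - 3) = (w - 2)*(w + 3)*(w - 1)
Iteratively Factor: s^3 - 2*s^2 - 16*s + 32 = (s + 4)*(s^2 - 6*s + 8) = (s - 4)*(s + 4)*(s - 2)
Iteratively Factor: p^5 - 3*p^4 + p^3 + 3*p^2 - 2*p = (p + 1)*(p^4 - 4*p^3 + 5*p^2 - 2*p) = (p - 2)*(p + 1)*(p^3 - 2*p^2 + p) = p*(p - 2)*(p + 1)*(p^2 - 2*p + 1) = p*(p - 2)*(p - 1)*(p + 1)*(p - 1)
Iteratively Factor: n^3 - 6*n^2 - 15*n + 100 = (n - 5)*(n^2 - n - 20) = (n - 5)*(n + 4)*(n - 5)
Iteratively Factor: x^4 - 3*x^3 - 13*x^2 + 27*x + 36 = (x + 3)*(x^3 - 6*x^2 + 5*x + 12) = (x - 4)*(x + 3)*(x^2 - 2*x - 3) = (x - 4)*(x - 3)*(x + 3)*(x + 1)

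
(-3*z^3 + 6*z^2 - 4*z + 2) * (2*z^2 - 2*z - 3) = -6*z^5 + 18*z^4 - 11*z^3 - 6*z^2 + 8*z - 6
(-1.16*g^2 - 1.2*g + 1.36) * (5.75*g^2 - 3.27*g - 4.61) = -6.67*g^4 - 3.1068*g^3 + 17.0916*g^2 + 1.0848*g - 6.2696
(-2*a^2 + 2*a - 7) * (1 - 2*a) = 4*a^3 - 6*a^2 + 16*a - 7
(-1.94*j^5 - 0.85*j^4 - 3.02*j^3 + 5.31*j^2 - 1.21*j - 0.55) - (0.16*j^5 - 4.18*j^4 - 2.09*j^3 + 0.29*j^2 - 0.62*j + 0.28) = -2.1*j^5 + 3.33*j^4 - 0.93*j^3 + 5.02*j^2 - 0.59*j - 0.83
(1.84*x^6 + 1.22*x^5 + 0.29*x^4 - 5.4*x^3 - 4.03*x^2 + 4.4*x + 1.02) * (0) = 0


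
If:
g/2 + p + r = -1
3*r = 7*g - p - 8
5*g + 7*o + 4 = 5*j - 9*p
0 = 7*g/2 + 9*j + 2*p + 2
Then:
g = 4*r/15 + 14/15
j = 4*r/27 - 7/27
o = 1297*r/945 + 437/945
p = -17*r/15 - 22/15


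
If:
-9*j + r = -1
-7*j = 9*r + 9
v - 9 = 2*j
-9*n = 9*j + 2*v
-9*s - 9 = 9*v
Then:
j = 0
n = -2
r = -1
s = -10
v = 9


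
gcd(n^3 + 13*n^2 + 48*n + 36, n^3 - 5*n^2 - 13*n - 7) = n + 1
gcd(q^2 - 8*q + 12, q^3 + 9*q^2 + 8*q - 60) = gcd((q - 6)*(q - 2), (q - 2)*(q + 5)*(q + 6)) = q - 2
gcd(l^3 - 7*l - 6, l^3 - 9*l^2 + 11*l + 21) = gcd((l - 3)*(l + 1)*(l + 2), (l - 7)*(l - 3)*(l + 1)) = l^2 - 2*l - 3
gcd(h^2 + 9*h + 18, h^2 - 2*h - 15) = h + 3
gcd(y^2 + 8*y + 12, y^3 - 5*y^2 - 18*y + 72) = 1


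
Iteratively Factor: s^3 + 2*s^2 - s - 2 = (s + 2)*(s^2 - 1) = (s + 1)*(s + 2)*(s - 1)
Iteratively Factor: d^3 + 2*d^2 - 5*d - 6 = (d + 3)*(d^2 - d - 2) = (d + 1)*(d + 3)*(d - 2)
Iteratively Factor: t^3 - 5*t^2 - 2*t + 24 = (t + 2)*(t^2 - 7*t + 12) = (t - 3)*(t + 2)*(t - 4)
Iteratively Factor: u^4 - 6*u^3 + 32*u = (u - 4)*(u^3 - 2*u^2 - 8*u) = (u - 4)^2*(u^2 + 2*u) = (u - 4)^2*(u + 2)*(u)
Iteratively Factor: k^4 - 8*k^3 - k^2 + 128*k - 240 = (k - 3)*(k^3 - 5*k^2 - 16*k + 80) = (k - 3)*(k + 4)*(k^2 - 9*k + 20) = (k - 4)*(k - 3)*(k + 4)*(k - 5)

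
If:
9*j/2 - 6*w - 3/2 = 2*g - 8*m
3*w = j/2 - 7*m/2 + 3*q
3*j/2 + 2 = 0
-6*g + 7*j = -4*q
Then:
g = 45*w/29 - 293/348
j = -4/3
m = 33*w/29 + 253/348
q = 135*w/58 + 745/696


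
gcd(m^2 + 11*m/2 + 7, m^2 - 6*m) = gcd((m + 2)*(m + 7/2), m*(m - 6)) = 1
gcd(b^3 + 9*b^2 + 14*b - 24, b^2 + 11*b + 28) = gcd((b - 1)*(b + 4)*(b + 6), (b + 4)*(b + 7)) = b + 4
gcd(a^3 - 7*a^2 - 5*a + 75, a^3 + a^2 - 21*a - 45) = a^2 - 2*a - 15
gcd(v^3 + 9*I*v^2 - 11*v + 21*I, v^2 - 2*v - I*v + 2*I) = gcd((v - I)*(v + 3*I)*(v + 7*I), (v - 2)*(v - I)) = v - I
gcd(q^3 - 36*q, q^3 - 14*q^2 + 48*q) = q^2 - 6*q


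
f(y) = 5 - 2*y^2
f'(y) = -4*y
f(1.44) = 0.85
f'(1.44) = -5.76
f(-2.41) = -6.62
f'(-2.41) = 9.64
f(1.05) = 2.80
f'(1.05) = -4.20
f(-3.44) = -18.67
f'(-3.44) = 13.76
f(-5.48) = -55.06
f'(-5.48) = 21.92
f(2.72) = -9.80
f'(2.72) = -10.88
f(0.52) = 4.46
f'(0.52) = -2.08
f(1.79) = -1.41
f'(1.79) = -7.16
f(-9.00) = -157.00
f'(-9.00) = 36.00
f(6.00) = -67.00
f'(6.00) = -24.00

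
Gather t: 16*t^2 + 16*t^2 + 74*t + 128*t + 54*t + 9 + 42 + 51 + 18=32*t^2 + 256*t + 120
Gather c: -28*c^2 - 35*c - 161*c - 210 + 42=-28*c^2 - 196*c - 168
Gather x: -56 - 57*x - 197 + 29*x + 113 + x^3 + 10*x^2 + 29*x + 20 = x^3 + 10*x^2 + x - 120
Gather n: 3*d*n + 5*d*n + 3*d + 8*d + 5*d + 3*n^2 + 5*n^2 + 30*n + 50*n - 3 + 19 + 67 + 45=16*d + 8*n^2 + n*(8*d + 80) + 128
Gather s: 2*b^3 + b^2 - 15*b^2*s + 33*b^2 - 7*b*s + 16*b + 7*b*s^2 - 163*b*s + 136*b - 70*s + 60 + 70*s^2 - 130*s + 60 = 2*b^3 + 34*b^2 + 152*b + s^2*(7*b + 70) + s*(-15*b^2 - 170*b - 200) + 120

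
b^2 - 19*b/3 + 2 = (b - 6)*(b - 1/3)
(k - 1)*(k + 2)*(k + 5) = k^3 + 6*k^2 + 3*k - 10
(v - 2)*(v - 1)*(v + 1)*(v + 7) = v^4 + 5*v^3 - 15*v^2 - 5*v + 14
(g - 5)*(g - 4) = g^2 - 9*g + 20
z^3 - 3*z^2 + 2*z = z*(z - 2)*(z - 1)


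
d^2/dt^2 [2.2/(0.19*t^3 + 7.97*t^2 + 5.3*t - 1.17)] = (-(2.508*t + 35.068)*(0.19*t^3 + 7.97*t^2 + 5.3*t - 1.17) + 2.2*(0.57*t^2 + 15.94*t + 5.3)*(1.14*t^2 + 31.88*t + 10.6))/(0.19*t^3 + 7.97*t^2 + 5.3*t - 1.17)^3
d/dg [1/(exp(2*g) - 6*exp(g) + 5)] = 2*(3 - exp(g))*exp(g)/(exp(2*g) - 6*exp(g) + 5)^2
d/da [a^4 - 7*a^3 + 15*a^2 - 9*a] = 4*a^3 - 21*a^2 + 30*a - 9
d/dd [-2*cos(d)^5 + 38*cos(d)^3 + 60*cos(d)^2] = 2*(5*cos(d)^3 - 57*cos(d) - 60)*sin(d)*cos(d)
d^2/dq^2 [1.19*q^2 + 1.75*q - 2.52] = 2.38000000000000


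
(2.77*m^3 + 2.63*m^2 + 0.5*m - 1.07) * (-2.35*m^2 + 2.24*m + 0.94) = -6.5095*m^5 + 0.0243000000000002*m^4 + 7.32*m^3 + 6.1067*m^2 - 1.9268*m - 1.0058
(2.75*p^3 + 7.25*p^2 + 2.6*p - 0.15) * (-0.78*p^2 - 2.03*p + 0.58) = -2.145*p^5 - 11.2375*p^4 - 15.1505*p^3 - 0.956*p^2 + 1.8125*p - 0.087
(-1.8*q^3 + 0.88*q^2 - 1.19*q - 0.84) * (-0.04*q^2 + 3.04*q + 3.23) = 0.072*q^5 - 5.5072*q^4 - 3.0912*q^3 - 0.7416*q^2 - 6.3973*q - 2.7132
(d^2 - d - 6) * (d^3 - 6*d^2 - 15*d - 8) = d^5 - 7*d^4 - 15*d^3 + 43*d^2 + 98*d + 48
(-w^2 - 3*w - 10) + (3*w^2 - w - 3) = 2*w^2 - 4*w - 13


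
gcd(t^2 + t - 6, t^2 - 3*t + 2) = t - 2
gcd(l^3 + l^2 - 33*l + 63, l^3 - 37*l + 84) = l^2 + 4*l - 21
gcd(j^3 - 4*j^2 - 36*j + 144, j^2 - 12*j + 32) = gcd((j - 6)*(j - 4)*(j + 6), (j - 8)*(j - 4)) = j - 4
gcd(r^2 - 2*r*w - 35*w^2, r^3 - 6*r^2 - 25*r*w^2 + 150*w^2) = r + 5*w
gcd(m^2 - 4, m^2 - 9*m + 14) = m - 2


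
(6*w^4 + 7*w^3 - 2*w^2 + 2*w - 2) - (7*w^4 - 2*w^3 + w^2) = -w^4 + 9*w^3 - 3*w^2 + 2*w - 2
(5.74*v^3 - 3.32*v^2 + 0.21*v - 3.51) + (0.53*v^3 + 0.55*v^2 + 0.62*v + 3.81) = 6.27*v^3 - 2.77*v^2 + 0.83*v + 0.3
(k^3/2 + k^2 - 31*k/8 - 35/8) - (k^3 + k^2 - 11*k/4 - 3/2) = -k^3/2 - 9*k/8 - 23/8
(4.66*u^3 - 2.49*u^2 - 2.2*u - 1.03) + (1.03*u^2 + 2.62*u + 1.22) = 4.66*u^3 - 1.46*u^2 + 0.42*u + 0.19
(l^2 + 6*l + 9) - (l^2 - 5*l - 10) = 11*l + 19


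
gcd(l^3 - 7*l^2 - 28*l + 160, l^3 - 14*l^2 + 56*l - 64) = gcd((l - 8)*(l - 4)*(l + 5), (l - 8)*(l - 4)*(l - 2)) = l^2 - 12*l + 32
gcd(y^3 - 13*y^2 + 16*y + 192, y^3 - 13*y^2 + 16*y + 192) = y^3 - 13*y^2 + 16*y + 192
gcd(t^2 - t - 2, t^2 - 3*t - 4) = t + 1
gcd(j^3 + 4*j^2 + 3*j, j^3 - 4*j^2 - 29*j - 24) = j^2 + 4*j + 3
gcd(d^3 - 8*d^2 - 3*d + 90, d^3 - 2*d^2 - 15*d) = d^2 - 2*d - 15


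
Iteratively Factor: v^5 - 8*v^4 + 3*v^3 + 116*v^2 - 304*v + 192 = (v + 4)*(v^4 - 12*v^3 + 51*v^2 - 88*v + 48) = (v - 3)*(v + 4)*(v^3 - 9*v^2 + 24*v - 16) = (v - 3)*(v - 1)*(v + 4)*(v^2 - 8*v + 16) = (v - 4)*(v - 3)*(v - 1)*(v + 4)*(v - 4)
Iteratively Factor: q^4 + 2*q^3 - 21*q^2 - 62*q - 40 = (q + 2)*(q^3 - 21*q - 20) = (q - 5)*(q + 2)*(q^2 + 5*q + 4) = (q - 5)*(q + 1)*(q + 2)*(q + 4)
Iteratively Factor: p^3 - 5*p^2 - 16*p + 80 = (p + 4)*(p^2 - 9*p + 20) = (p - 5)*(p + 4)*(p - 4)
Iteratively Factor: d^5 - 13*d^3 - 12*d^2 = (d + 3)*(d^4 - 3*d^3 - 4*d^2) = (d + 1)*(d + 3)*(d^3 - 4*d^2) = d*(d + 1)*(d + 3)*(d^2 - 4*d) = d^2*(d + 1)*(d + 3)*(d - 4)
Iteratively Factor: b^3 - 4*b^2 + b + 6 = (b - 2)*(b^2 - 2*b - 3) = (b - 3)*(b - 2)*(b + 1)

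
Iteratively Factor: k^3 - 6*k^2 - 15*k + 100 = (k - 5)*(k^2 - k - 20) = (k - 5)*(k + 4)*(k - 5)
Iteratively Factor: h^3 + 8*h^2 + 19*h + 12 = (h + 4)*(h^2 + 4*h + 3) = (h + 3)*(h + 4)*(h + 1)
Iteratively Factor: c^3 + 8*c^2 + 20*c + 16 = (c + 4)*(c^2 + 4*c + 4) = (c + 2)*(c + 4)*(c + 2)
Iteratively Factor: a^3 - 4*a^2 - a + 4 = (a + 1)*(a^2 - 5*a + 4) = (a - 4)*(a + 1)*(a - 1)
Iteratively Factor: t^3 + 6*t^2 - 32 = (t + 4)*(t^2 + 2*t - 8) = (t + 4)^2*(t - 2)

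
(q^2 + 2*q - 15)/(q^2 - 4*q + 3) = (q + 5)/(q - 1)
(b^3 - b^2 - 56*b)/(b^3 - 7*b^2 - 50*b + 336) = b/(b - 6)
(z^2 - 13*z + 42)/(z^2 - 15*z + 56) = (z - 6)/(z - 8)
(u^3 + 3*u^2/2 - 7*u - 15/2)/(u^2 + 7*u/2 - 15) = (u^2 + 4*u + 3)/(u + 6)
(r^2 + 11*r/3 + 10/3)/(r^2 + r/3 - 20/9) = 3*(r + 2)/(3*r - 4)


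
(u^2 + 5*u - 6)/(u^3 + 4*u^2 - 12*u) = (u - 1)/(u*(u - 2))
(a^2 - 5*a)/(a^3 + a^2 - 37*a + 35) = a/(a^2 + 6*a - 7)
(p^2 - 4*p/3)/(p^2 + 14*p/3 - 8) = p/(p + 6)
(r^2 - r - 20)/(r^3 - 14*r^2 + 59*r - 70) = (r + 4)/(r^2 - 9*r + 14)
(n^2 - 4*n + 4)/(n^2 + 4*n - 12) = (n - 2)/(n + 6)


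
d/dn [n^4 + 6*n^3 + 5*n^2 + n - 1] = 4*n^3 + 18*n^2 + 10*n + 1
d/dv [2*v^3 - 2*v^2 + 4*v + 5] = 6*v^2 - 4*v + 4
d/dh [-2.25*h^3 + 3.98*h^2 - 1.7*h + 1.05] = -6.75*h^2 + 7.96*h - 1.7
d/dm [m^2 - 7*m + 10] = 2*m - 7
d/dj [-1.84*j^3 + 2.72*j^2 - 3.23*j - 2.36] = -5.52*j^2 + 5.44*j - 3.23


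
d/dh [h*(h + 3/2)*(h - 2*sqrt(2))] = 3*h^2 - 4*sqrt(2)*h + 3*h - 3*sqrt(2)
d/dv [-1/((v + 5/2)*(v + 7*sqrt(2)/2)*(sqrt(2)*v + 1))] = 4*(sqrt(2)*(2*v + 5)*(2*v + 7*sqrt(2)) + 2*(2*v + 5)*(sqrt(2)*v + 1) + 2*(2*v + 7*sqrt(2))*(sqrt(2)*v + 1))/((2*v + 5)^2*(2*v + 7*sqrt(2))^2*(sqrt(2)*v + 1)^2)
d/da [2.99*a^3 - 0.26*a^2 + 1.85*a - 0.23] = 8.97*a^2 - 0.52*a + 1.85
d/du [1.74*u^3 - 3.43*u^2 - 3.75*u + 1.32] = 5.22*u^2 - 6.86*u - 3.75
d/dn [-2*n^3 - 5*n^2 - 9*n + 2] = -6*n^2 - 10*n - 9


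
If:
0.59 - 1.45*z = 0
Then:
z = 0.41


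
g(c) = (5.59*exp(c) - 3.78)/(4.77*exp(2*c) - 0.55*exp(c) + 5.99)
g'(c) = (5.59*exp(c) - 3.78)*(-9.54*exp(2*c) + 0.55*exp(c))/(4.77*exp(2*c) - 0.55*exp(c) + 5.99)^2 + 5.59*exp(c)/(4.77*exp(2*c) - 0.55*exp(c) + 5.99) = (-26.6643*exp(2*c) + 36.0612*exp(c) + 31.4051)*exp(c)/(22.7529*exp(4*c) - 5.247*exp(3*c) + 57.4471*exp(2*c) - 6.589*exp(c) + 35.8801)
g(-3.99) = -0.61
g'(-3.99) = 0.02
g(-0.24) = 0.07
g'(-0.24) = 0.47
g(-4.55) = -0.62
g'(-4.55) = 0.01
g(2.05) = 0.14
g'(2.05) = -0.12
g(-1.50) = -0.41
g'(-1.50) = 0.23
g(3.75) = 0.03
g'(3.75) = -0.03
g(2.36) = 0.10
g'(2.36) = -0.10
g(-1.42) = -0.40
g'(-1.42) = 0.25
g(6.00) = 0.00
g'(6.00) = 0.00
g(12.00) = 0.00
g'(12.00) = 0.00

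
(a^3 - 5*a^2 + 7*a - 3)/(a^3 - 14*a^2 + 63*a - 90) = (a^2 - 2*a + 1)/(a^2 - 11*a + 30)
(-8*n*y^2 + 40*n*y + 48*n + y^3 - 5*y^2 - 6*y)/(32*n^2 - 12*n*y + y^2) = (y^2 - 5*y - 6)/(-4*n + y)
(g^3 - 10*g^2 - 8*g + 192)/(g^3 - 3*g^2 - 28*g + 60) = (g^2 - 4*g - 32)/(g^2 + 3*g - 10)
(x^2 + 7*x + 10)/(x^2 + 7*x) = (x^2 + 7*x + 10)/(x*(x + 7))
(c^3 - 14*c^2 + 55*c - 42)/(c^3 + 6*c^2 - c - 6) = (c^2 - 13*c + 42)/(c^2 + 7*c + 6)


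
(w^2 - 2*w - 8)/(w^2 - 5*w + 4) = (w + 2)/(w - 1)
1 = 1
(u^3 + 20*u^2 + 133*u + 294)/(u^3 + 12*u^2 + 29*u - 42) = (u + 7)/(u - 1)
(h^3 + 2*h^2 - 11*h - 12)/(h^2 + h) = h + 1 - 12/h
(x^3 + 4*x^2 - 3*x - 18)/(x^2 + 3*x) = x + 1 - 6/x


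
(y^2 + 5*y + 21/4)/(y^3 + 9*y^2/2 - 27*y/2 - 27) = (y + 7/2)/(y^2 + 3*y - 18)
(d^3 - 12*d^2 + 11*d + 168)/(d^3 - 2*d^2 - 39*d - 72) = (d - 7)/(d + 3)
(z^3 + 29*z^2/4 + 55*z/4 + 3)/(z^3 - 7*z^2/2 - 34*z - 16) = (4*z^2 + 13*z + 3)/(2*(2*z^2 - 15*z - 8))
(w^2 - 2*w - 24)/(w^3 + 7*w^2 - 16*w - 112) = (w - 6)/(w^2 + 3*w - 28)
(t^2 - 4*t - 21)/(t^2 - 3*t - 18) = (t - 7)/(t - 6)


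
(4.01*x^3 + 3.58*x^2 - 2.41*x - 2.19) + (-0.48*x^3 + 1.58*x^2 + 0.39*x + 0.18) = 3.53*x^3 + 5.16*x^2 - 2.02*x - 2.01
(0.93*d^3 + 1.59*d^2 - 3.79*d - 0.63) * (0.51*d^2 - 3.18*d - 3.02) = 0.4743*d^5 - 2.1465*d^4 - 9.7977*d^3 + 6.9291*d^2 + 13.4492*d + 1.9026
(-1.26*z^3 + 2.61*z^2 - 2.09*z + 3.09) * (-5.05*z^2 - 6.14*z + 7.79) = 6.363*z^5 - 5.4441*z^4 - 15.2863*z^3 + 17.56*z^2 - 35.2537*z + 24.0711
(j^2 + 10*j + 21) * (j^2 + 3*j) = j^4 + 13*j^3 + 51*j^2 + 63*j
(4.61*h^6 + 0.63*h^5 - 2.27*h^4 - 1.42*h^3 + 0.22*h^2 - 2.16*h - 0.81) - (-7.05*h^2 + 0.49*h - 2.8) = 4.61*h^6 + 0.63*h^5 - 2.27*h^4 - 1.42*h^3 + 7.27*h^2 - 2.65*h + 1.99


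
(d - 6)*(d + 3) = d^2 - 3*d - 18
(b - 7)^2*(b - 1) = b^3 - 15*b^2 + 63*b - 49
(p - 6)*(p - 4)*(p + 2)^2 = p^4 - 6*p^3 - 12*p^2 + 56*p + 96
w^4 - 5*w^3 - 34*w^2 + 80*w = w*(w - 8)*(w - 2)*(w + 5)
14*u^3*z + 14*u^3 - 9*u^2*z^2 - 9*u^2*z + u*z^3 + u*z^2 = (-7*u + z)*(-2*u + z)*(u*z + u)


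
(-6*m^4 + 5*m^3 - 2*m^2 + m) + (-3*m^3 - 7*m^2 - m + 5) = -6*m^4 + 2*m^3 - 9*m^2 + 5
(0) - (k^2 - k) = -k^2 + k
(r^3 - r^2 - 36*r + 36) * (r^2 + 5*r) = r^5 + 4*r^4 - 41*r^3 - 144*r^2 + 180*r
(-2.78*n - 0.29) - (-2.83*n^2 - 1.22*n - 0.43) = 2.83*n^2 - 1.56*n + 0.14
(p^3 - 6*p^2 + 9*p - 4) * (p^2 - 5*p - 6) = p^5 - 11*p^4 + 33*p^3 - 13*p^2 - 34*p + 24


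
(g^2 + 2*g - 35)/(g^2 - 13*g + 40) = (g + 7)/(g - 8)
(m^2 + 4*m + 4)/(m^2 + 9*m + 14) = (m + 2)/(m + 7)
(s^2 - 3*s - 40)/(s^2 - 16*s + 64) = (s + 5)/(s - 8)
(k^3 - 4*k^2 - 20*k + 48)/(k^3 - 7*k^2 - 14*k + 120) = (k - 2)/(k - 5)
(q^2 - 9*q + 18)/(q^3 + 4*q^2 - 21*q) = (q - 6)/(q*(q + 7))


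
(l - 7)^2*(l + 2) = l^3 - 12*l^2 + 21*l + 98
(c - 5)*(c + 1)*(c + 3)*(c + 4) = c^4 + 3*c^3 - 21*c^2 - 83*c - 60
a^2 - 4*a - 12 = (a - 6)*(a + 2)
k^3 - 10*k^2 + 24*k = k*(k - 6)*(k - 4)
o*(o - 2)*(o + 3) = o^3 + o^2 - 6*o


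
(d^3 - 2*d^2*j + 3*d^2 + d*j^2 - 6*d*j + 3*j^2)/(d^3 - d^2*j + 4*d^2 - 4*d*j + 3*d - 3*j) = (d - j)/(d + 1)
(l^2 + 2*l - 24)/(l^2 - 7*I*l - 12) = (-l^2 - 2*l + 24)/(-l^2 + 7*I*l + 12)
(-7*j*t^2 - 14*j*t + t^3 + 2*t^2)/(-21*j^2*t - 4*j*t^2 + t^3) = (t + 2)/(3*j + t)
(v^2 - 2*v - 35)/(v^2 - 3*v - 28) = (v + 5)/(v + 4)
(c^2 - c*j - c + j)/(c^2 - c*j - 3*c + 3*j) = (c - 1)/(c - 3)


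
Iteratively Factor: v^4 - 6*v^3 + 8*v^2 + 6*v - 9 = (v + 1)*(v^3 - 7*v^2 + 15*v - 9) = (v - 3)*(v + 1)*(v^2 - 4*v + 3) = (v - 3)*(v - 1)*(v + 1)*(v - 3)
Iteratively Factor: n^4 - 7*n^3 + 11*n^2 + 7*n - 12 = (n - 3)*(n^3 - 4*n^2 - n + 4) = (n - 4)*(n - 3)*(n^2 - 1) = (n - 4)*(n - 3)*(n + 1)*(n - 1)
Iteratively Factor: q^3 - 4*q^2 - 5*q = (q)*(q^2 - 4*q - 5) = q*(q + 1)*(q - 5)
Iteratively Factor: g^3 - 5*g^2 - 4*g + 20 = (g - 2)*(g^2 - 3*g - 10) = (g - 5)*(g - 2)*(g + 2)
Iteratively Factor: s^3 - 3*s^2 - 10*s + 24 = (s + 3)*(s^2 - 6*s + 8) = (s - 2)*(s + 3)*(s - 4)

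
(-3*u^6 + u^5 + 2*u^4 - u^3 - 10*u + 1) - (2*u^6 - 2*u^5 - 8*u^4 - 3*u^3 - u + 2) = -5*u^6 + 3*u^5 + 10*u^4 + 2*u^3 - 9*u - 1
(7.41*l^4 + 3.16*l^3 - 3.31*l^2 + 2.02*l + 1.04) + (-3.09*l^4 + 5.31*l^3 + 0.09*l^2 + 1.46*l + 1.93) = 4.32*l^4 + 8.47*l^3 - 3.22*l^2 + 3.48*l + 2.97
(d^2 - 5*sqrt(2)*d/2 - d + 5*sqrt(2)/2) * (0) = 0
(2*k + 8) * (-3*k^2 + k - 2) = -6*k^3 - 22*k^2 + 4*k - 16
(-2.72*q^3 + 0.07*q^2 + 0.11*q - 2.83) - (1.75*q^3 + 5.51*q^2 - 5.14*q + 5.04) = -4.47*q^3 - 5.44*q^2 + 5.25*q - 7.87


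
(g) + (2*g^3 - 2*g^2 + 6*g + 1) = 2*g^3 - 2*g^2 + 7*g + 1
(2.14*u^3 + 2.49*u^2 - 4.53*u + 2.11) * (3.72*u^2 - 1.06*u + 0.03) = 7.9608*u^5 + 6.9944*u^4 - 19.4268*u^3 + 12.7257*u^2 - 2.3725*u + 0.0633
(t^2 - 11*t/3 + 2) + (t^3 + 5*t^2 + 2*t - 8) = t^3 + 6*t^2 - 5*t/3 - 6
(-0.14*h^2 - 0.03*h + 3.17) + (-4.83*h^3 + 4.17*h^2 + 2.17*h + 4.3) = -4.83*h^3 + 4.03*h^2 + 2.14*h + 7.47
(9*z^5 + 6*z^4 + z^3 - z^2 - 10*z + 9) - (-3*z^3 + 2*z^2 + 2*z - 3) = 9*z^5 + 6*z^4 + 4*z^3 - 3*z^2 - 12*z + 12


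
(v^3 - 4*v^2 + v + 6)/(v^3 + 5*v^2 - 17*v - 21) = (v - 2)/(v + 7)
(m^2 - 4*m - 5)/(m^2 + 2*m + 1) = (m - 5)/(m + 1)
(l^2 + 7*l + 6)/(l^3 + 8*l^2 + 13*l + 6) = 1/(l + 1)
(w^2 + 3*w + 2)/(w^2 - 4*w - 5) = (w + 2)/(w - 5)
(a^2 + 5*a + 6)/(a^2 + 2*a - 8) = (a^2 + 5*a + 6)/(a^2 + 2*a - 8)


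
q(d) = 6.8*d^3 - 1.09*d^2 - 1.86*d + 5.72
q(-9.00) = -5023.03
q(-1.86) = -38.35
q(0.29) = 5.25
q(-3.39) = -265.42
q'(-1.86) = 72.77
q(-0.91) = 1.39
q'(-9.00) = 1670.16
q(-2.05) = -53.63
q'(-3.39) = 239.97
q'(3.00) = 175.20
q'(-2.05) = 88.34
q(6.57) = 1874.89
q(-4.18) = -502.19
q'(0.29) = -0.78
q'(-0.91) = 17.02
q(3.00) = 173.93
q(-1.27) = -7.60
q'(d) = 20.4*d^2 - 2.18*d - 1.86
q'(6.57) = 864.38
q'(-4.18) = 363.69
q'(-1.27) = 33.81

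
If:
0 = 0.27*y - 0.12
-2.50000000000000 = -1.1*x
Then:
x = 2.27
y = 0.44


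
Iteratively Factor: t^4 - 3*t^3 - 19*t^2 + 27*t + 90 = (t - 5)*(t^3 + 2*t^2 - 9*t - 18) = (t - 5)*(t - 3)*(t^2 + 5*t + 6) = (t - 5)*(t - 3)*(t + 2)*(t + 3)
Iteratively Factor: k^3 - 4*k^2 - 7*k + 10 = (k + 2)*(k^2 - 6*k + 5) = (k - 5)*(k + 2)*(k - 1)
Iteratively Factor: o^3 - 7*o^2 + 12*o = (o - 3)*(o^2 - 4*o) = o*(o - 3)*(o - 4)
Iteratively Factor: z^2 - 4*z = (z - 4)*(z)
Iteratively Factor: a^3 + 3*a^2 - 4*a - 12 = (a + 2)*(a^2 + a - 6) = (a + 2)*(a + 3)*(a - 2)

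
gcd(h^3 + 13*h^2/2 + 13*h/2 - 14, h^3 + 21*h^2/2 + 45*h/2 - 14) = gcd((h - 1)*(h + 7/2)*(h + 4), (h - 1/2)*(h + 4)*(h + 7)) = h + 4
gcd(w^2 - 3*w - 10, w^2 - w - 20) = w - 5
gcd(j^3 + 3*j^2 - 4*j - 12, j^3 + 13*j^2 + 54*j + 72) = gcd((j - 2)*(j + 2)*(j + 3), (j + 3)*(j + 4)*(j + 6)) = j + 3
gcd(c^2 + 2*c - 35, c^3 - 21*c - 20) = c - 5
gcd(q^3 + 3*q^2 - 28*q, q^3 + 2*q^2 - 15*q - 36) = q - 4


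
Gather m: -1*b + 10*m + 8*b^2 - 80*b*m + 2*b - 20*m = 8*b^2 + b + m*(-80*b - 10)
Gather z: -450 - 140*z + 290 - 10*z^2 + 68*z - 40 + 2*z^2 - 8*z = -8*z^2 - 80*z - 200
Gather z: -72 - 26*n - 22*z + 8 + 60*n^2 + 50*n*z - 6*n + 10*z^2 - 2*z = 60*n^2 - 32*n + 10*z^2 + z*(50*n - 24) - 64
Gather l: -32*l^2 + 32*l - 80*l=-32*l^2 - 48*l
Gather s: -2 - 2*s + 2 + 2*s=0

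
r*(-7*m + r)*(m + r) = -7*m^2*r - 6*m*r^2 + r^3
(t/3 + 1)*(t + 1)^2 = t^3/3 + 5*t^2/3 + 7*t/3 + 1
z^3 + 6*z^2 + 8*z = z*(z + 2)*(z + 4)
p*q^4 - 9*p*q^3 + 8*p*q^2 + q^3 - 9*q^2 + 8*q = q*(q - 8)*(q - 1)*(p*q + 1)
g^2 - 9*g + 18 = (g - 6)*(g - 3)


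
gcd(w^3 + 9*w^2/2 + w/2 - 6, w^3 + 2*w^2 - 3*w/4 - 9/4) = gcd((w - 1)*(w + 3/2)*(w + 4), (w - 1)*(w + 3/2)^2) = w^2 + w/2 - 3/2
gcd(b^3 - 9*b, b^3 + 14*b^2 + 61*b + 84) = b + 3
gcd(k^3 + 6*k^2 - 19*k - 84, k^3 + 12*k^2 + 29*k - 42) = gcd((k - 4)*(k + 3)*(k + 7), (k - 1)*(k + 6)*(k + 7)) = k + 7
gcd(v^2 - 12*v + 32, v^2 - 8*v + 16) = v - 4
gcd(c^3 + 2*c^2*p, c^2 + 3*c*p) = c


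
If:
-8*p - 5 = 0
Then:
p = -5/8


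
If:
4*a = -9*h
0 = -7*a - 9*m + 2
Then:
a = 2/7 - 9*m/7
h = 4*m/7 - 8/63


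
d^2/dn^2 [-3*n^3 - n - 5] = -18*n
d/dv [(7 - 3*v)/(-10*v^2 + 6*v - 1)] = (-30*v^2 + 140*v - 39)/(100*v^4 - 120*v^3 + 56*v^2 - 12*v + 1)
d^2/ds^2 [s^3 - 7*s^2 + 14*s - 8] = 6*s - 14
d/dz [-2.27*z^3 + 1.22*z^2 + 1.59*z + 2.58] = -6.81*z^2 + 2.44*z + 1.59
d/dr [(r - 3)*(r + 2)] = 2*r - 1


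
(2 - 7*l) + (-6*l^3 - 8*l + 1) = -6*l^3 - 15*l + 3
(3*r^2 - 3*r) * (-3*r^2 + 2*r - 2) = -9*r^4 + 15*r^3 - 12*r^2 + 6*r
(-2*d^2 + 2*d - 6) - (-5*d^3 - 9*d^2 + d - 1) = 5*d^3 + 7*d^2 + d - 5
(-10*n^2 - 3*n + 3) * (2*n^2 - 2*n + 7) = -20*n^4 + 14*n^3 - 58*n^2 - 27*n + 21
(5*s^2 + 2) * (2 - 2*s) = -10*s^3 + 10*s^2 - 4*s + 4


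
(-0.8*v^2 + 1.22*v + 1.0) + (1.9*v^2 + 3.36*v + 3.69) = 1.1*v^2 + 4.58*v + 4.69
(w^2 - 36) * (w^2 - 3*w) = w^4 - 3*w^3 - 36*w^2 + 108*w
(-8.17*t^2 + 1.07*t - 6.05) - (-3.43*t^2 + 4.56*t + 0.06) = -4.74*t^2 - 3.49*t - 6.11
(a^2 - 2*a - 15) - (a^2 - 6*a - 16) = 4*a + 1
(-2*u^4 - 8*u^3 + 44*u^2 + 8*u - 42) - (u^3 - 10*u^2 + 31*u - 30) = -2*u^4 - 9*u^3 + 54*u^2 - 23*u - 12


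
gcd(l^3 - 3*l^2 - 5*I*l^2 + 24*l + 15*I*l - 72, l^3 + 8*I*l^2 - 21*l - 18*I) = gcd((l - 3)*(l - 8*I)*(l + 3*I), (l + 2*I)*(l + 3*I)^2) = l + 3*I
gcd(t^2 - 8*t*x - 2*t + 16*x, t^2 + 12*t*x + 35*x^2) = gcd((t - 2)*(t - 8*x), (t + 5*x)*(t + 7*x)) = 1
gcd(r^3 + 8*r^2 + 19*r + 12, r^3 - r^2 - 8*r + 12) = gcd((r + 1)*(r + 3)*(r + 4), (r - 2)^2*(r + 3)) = r + 3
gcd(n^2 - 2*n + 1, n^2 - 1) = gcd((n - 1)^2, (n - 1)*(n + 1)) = n - 1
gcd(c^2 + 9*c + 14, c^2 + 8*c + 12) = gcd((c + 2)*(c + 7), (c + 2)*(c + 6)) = c + 2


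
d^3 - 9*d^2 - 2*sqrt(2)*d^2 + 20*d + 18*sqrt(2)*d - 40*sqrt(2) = (d - 5)*(d - 4)*(d - 2*sqrt(2))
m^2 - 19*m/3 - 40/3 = (m - 8)*(m + 5/3)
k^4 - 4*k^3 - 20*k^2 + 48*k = k*(k - 6)*(k - 2)*(k + 4)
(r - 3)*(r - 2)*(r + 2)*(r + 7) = r^4 + 4*r^3 - 25*r^2 - 16*r + 84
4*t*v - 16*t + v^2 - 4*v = (4*t + v)*(v - 4)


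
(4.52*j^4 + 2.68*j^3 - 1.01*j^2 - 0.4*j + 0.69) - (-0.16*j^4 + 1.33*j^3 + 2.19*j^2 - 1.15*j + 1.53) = 4.68*j^4 + 1.35*j^3 - 3.2*j^2 + 0.75*j - 0.84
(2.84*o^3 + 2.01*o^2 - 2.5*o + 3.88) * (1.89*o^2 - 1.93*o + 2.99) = 5.3676*o^5 - 1.6823*o^4 - 0.112699999999999*o^3 + 18.1681*o^2 - 14.9634*o + 11.6012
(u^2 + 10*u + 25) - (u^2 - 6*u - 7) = 16*u + 32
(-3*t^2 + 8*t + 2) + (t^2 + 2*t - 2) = -2*t^2 + 10*t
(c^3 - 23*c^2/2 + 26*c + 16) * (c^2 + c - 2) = c^5 - 21*c^4/2 + 25*c^3/2 + 65*c^2 - 36*c - 32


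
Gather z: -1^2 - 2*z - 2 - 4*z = -6*z - 3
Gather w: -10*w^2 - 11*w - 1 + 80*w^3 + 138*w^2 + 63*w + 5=80*w^3 + 128*w^2 + 52*w + 4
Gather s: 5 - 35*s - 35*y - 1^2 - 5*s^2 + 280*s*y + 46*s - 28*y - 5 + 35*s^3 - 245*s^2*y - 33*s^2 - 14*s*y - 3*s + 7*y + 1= 35*s^3 + s^2*(-245*y - 38) + s*(266*y + 8) - 56*y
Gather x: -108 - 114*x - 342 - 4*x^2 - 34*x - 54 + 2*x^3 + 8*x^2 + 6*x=2*x^3 + 4*x^2 - 142*x - 504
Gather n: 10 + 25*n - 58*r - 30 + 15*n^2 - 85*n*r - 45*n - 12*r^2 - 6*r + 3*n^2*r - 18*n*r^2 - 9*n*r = n^2*(3*r + 15) + n*(-18*r^2 - 94*r - 20) - 12*r^2 - 64*r - 20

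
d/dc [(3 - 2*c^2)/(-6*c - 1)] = 2*(6*c^2 + 2*c + 9)/(36*c^2 + 12*c + 1)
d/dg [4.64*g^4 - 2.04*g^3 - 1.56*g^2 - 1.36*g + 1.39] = 18.56*g^3 - 6.12*g^2 - 3.12*g - 1.36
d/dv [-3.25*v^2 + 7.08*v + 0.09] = 7.08 - 6.5*v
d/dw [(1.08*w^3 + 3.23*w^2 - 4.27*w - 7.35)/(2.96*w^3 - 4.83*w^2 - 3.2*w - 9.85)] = (1.77635683940025e-15*w^5 - 14.7772*w^4 + 18.3664*w^3 + 2.39389999999998*w^2 - 134.632*w + 18.5395)/(8.7616*w^6 - 28.5936*w^5 + 4.3849*w^4 - 27.4*w^3 + 105.391*w^2 + 63.04*w + 97.0225)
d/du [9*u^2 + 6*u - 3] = 18*u + 6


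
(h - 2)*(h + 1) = h^2 - h - 2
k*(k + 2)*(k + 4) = k^3 + 6*k^2 + 8*k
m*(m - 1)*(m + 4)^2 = m^4 + 7*m^3 + 8*m^2 - 16*m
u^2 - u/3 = u*(u - 1/3)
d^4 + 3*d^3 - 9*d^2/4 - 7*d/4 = d*(d - 1)*(d + 1/2)*(d + 7/2)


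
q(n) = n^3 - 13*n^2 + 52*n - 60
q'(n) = 3*n^2 - 26*n + 52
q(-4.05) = -550.26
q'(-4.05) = 206.51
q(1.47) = -8.48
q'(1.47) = 20.26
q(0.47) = -38.33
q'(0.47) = 40.44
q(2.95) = 5.94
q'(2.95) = 1.41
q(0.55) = -35.17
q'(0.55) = 38.61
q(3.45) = 5.73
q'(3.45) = -1.99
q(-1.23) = -145.49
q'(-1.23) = 88.52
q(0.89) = -23.31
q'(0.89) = 31.24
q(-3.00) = -360.00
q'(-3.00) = 157.00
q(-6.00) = -1056.00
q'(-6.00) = 316.00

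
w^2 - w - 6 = (w - 3)*(w + 2)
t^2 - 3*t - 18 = (t - 6)*(t + 3)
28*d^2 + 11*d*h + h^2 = (4*d + h)*(7*d + h)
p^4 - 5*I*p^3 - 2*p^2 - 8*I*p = p*(p - 4*I)*(p - 2*I)*(p + I)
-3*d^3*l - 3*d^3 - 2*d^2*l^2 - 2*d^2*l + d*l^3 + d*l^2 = (-3*d + l)*(d + l)*(d*l + d)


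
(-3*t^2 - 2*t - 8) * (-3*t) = 9*t^3 + 6*t^2 + 24*t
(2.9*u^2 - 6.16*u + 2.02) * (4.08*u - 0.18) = 11.832*u^3 - 25.6548*u^2 + 9.3504*u - 0.3636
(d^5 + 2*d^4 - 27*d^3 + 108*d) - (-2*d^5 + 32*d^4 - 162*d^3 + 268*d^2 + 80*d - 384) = 3*d^5 - 30*d^4 + 135*d^3 - 268*d^2 + 28*d + 384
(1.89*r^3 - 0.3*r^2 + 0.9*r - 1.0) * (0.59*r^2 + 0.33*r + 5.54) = 1.1151*r^5 + 0.4467*r^4 + 10.9026*r^3 - 1.955*r^2 + 4.656*r - 5.54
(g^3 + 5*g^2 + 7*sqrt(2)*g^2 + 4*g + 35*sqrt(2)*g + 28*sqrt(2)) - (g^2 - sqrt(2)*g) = g^3 + 4*g^2 + 7*sqrt(2)*g^2 + 4*g + 36*sqrt(2)*g + 28*sqrt(2)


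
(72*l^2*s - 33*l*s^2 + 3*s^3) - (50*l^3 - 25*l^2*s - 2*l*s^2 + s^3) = -50*l^3 + 97*l^2*s - 31*l*s^2 + 2*s^3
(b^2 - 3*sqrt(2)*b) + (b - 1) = b^2 - 3*sqrt(2)*b + b - 1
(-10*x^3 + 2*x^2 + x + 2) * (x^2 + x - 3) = -10*x^5 - 8*x^4 + 33*x^3 - 3*x^2 - x - 6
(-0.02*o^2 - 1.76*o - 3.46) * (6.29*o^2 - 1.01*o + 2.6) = -0.1258*o^4 - 11.0502*o^3 - 20.0378*o^2 - 1.0814*o - 8.996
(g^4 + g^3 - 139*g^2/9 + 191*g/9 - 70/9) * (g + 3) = g^5 + 4*g^4 - 112*g^3/9 - 226*g^2/9 + 503*g/9 - 70/3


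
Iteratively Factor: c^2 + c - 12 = (c + 4)*(c - 3)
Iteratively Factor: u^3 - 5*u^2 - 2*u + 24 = (u - 3)*(u^2 - 2*u - 8) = (u - 3)*(u + 2)*(u - 4)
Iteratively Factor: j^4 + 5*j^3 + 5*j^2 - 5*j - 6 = (j + 1)*(j^3 + 4*j^2 + j - 6) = (j + 1)*(j + 3)*(j^2 + j - 2) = (j - 1)*(j + 1)*(j + 3)*(j + 2)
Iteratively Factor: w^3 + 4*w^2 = (w + 4)*(w^2) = w*(w + 4)*(w)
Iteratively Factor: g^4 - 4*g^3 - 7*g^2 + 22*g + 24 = (g + 2)*(g^3 - 6*g^2 + 5*g + 12) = (g + 1)*(g + 2)*(g^2 - 7*g + 12) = (g - 3)*(g + 1)*(g + 2)*(g - 4)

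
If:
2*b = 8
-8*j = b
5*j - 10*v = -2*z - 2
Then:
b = 4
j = -1/2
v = z/5 - 1/20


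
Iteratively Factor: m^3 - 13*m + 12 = (m + 4)*(m^2 - 4*m + 3) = (m - 3)*(m + 4)*(m - 1)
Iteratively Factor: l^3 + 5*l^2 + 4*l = (l)*(l^2 + 5*l + 4) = l*(l + 1)*(l + 4)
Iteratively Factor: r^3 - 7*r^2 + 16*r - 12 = (r - 2)*(r^2 - 5*r + 6) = (r - 2)^2*(r - 3)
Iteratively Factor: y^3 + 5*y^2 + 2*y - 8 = (y + 2)*(y^2 + 3*y - 4) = (y + 2)*(y + 4)*(y - 1)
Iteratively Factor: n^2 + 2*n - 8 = (n - 2)*(n + 4)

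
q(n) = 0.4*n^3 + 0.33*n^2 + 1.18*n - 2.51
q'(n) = 1.2*n^2 + 0.66*n + 1.18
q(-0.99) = -3.74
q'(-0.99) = 1.70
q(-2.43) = -9.17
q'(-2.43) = 6.66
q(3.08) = 15.94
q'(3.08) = 14.60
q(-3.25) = -16.59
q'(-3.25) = 11.71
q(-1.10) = -3.94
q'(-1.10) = 1.91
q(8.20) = 249.90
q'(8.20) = 87.28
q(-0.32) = -2.87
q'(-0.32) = 1.09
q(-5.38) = -61.60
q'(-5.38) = 32.36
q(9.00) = 326.44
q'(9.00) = 104.32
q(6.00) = 102.85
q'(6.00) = 48.34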